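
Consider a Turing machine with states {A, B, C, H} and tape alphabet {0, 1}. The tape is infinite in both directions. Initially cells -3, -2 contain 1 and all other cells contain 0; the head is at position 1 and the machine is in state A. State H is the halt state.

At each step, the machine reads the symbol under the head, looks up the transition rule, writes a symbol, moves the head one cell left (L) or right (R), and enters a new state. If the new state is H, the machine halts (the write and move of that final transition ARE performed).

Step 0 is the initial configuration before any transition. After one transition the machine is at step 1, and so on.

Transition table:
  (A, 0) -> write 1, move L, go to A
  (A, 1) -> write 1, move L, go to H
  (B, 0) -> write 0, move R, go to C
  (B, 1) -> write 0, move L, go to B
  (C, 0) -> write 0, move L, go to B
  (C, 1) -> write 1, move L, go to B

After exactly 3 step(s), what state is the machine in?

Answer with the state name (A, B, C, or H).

Answer: A

Derivation:
Step 1: in state A at pos 1, read 0 -> (A,0)->write 1,move L,goto A. Now: state=A, head=0, tape[-4..2]=0110010 (head:     ^)
Step 2: in state A at pos 0, read 0 -> (A,0)->write 1,move L,goto A. Now: state=A, head=-1, tape[-4..2]=0110110 (head:    ^)
Step 3: in state A at pos -1, read 0 -> (A,0)->write 1,move L,goto A. Now: state=A, head=-2, tape[-4..2]=0111110 (head:   ^)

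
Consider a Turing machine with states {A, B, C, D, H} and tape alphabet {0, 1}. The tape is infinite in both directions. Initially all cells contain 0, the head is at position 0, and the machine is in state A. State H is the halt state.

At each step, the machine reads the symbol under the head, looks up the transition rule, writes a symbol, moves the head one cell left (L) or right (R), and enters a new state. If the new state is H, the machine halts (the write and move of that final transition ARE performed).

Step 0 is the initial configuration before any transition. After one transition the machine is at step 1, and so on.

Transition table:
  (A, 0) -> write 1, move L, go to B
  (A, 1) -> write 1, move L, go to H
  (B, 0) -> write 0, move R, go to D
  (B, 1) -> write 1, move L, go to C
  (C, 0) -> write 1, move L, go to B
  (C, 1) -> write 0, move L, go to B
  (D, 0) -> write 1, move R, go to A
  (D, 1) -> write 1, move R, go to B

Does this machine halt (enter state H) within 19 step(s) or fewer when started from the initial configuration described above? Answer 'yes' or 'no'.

Answer: yes

Derivation:
Step 1: in state A at pos 0, read 0 -> (A,0)->write 1,move L,goto B. Now: state=B, head=-1, tape[-2..1]=0010 (head:  ^)
Step 2: in state B at pos -1, read 0 -> (B,0)->write 0,move R,goto D. Now: state=D, head=0, tape[-2..1]=0010 (head:   ^)
Step 3: in state D at pos 0, read 1 -> (D,1)->write 1,move R,goto B. Now: state=B, head=1, tape[-2..2]=00100 (head:    ^)
Step 4: in state B at pos 1, read 0 -> (B,0)->write 0,move R,goto D. Now: state=D, head=2, tape[-2..3]=001000 (head:     ^)
Step 5: in state D at pos 2, read 0 -> (D,0)->write 1,move R,goto A. Now: state=A, head=3, tape[-2..4]=0010100 (head:      ^)
Step 6: in state A at pos 3, read 0 -> (A,0)->write 1,move L,goto B. Now: state=B, head=2, tape[-2..4]=0010110 (head:     ^)
Step 7: in state B at pos 2, read 1 -> (B,1)->write 1,move L,goto C. Now: state=C, head=1, tape[-2..4]=0010110 (head:    ^)
Step 8: in state C at pos 1, read 0 -> (C,0)->write 1,move L,goto B. Now: state=B, head=0, tape[-2..4]=0011110 (head:   ^)
Step 9: in state B at pos 0, read 1 -> (B,1)->write 1,move L,goto C. Now: state=C, head=-1, tape[-2..4]=0011110 (head:  ^)
Step 10: in state C at pos -1, read 0 -> (C,0)->write 1,move L,goto B. Now: state=B, head=-2, tape[-3..4]=00111110 (head:  ^)
Step 11: in state B at pos -2, read 0 -> (B,0)->write 0,move R,goto D. Now: state=D, head=-1, tape[-3..4]=00111110 (head:   ^)
Step 12: in state D at pos -1, read 1 -> (D,1)->write 1,move R,goto B. Now: state=B, head=0, tape[-3..4]=00111110 (head:    ^)
Step 13: in state B at pos 0, read 1 -> (B,1)->write 1,move L,goto C. Now: state=C, head=-1, tape[-3..4]=00111110 (head:   ^)
Step 14: in state C at pos -1, read 1 -> (C,1)->write 0,move L,goto B. Now: state=B, head=-2, tape[-3..4]=00011110 (head:  ^)
Step 15: in state B at pos -2, read 0 -> (B,0)->write 0,move R,goto D. Now: state=D, head=-1, tape[-3..4]=00011110 (head:   ^)
Step 16: in state D at pos -1, read 0 -> (D,0)->write 1,move R,goto A. Now: state=A, head=0, tape[-3..4]=00111110 (head:    ^)
Step 17: in state A at pos 0, read 1 -> (A,1)->write 1,move L,goto H. Now: state=H, head=-1, tape[-3..4]=00111110 (head:   ^)
State H reached at step 17; 17 <= 19 -> yes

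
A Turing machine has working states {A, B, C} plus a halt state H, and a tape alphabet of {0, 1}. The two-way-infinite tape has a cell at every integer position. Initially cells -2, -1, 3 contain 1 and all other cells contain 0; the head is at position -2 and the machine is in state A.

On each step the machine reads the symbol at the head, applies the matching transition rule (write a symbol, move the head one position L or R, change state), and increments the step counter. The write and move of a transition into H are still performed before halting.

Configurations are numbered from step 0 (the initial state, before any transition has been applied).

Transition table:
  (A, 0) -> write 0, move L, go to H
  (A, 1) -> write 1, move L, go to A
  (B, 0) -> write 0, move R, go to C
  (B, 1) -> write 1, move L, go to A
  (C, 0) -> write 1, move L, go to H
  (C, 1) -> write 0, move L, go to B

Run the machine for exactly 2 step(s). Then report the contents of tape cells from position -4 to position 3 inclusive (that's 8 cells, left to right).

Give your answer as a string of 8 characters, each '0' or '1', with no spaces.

Answer: 00110001

Derivation:
Step 1: in state A at pos -2, read 1 -> (A,1)->write 1,move L,goto A. Now: state=A, head=-3, tape[-4..4]=001100010 (head:  ^)
Step 2: in state A at pos -3, read 0 -> (A,0)->write 0,move L,goto H. Now: state=H, head=-4, tape[-5..4]=0001100010 (head:  ^)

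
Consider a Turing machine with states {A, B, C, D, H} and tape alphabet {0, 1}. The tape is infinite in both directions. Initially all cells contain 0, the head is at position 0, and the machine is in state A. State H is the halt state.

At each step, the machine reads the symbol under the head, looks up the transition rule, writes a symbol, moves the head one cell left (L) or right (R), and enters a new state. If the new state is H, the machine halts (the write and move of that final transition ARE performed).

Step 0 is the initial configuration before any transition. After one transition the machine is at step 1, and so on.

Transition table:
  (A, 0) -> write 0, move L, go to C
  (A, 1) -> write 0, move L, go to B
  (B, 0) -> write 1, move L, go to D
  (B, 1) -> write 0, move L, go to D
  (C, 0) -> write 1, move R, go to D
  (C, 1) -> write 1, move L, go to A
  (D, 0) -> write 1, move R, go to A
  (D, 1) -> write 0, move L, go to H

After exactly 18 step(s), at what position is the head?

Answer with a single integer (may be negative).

Answer: -6

Derivation:
Step 1: in state A at pos 0, read 0 -> (A,0)->write 0,move L,goto C. Now: state=C, head=-1, tape[-2..1]=0000 (head:  ^)
Step 2: in state C at pos -1, read 0 -> (C,0)->write 1,move R,goto D. Now: state=D, head=0, tape[-2..1]=0100 (head:   ^)
Step 3: in state D at pos 0, read 0 -> (D,0)->write 1,move R,goto A. Now: state=A, head=1, tape[-2..2]=01100 (head:    ^)
Step 4: in state A at pos 1, read 0 -> (A,0)->write 0,move L,goto C. Now: state=C, head=0, tape[-2..2]=01100 (head:   ^)
Step 5: in state C at pos 0, read 1 -> (C,1)->write 1,move L,goto A. Now: state=A, head=-1, tape[-2..2]=01100 (head:  ^)
Step 6: in state A at pos -1, read 1 -> (A,1)->write 0,move L,goto B. Now: state=B, head=-2, tape[-3..2]=000100 (head:  ^)
Step 7: in state B at pos -2, read 0 -> (B,0)->write 1,move L,goto D. Now: state=D, head=-3, tape[-4..2]=0010100 (head:  ^)
Step 8: in state D at pos -3, read 0 -> (D,0)->write 1,move R,goto A. Now: state=A, head=-2, tape[-4..2]=0110100 (head:   ^)
Step 9: in state A at pos -2, read 1 -> (A,1)->write 0,move L,goto B. Now: state=B, head=-3, tape[-4..2]=0100100 (head:  ^)
Step 10: in state B at pos -3, read 1 -> (B,1)->write 0,move L,goto D. Now: state=D, head=-4, tape[-5..2]=00000100 (head:  ^)
Step 11: in state D at pos -4, read 0 -> (D,0)->write 1,move R,goto A. Now: state=A, head=-3, tape[-5..2]=01000100 (head:   ^)
Step 12: in state A at pos -3, read 0 -> (A,0)->write 0,move L,goto C. Now: state=C, head=-4, tape[-5..2]=01000100 (head:  ^)
Step 13: in state C at pos -4, read 1 -> (C,1)->write 1,move L,goto A. Now: state=A, head=-5, tape[-6..2]=001000100 (head:  ^)
Step 14: in state A at pos -5, read 0 -> (A,0)->write 0,move L,goto C. Now: state=C, head=-6, tape[-7..2]=0001000100 (head:  ^)
Step 15: in state C at pos -6, read 0 -> (C,0)->write 1,move R,goto D. Now: state=D, head=-5, tape[-7..2]=0101000100 (head:   ^)
Step 16: in state D at pos -5, read 0 -> (D,0)->write 1,move R,goto A. Now: state=A, head=-4, tape[-7..2]=0111000100 (head:    ^)
Step 17: in state A at pos -4, read 1 -> (A,1)->write 0,move L,goto B. Now: state=B, head=-5, tape[-7..2]=0110000100 (head:   ^)
Step 18: in state B at pos -5, read 1 -> (B,1)->write 0,move L,goto D. Now: state=D, head=-6, tape[-7..2]=0100000100 (head:  ^)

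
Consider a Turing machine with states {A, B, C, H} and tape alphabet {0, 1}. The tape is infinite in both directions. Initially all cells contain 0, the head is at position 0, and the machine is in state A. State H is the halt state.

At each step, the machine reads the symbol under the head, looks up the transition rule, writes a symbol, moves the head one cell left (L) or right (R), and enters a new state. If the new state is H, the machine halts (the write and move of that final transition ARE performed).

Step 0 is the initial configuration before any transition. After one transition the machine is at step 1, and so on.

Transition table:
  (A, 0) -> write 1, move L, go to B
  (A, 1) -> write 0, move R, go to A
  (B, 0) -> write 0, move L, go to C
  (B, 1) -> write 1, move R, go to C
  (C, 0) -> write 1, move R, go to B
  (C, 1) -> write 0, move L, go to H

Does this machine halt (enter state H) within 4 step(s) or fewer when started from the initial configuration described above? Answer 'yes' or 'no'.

Step 1: in state A at pos 0, read 0 -> (A,0)->write 1,move L,goto B. Now: state=B, head=-1, tape[-2..1]=0010 (head:  ^)
Step 2: in state B at pos -1, read 0 -> (B,0)->write 0,move L,goto C. Now: state=C, head=-2, tape[-3..1]=00010 (head:  ^)
Step 3: in state C at pos -2, read 0 -> (C,0)->write 1,move R,goto B. Now: state=B, head=-1, tape[-3..1]=01010 (head:   ^)
Step 4: in state B at pos -1, read 0 -> (B,0)->write 0,move L,goto C. Now: state=C, head=-2, tape[-3..1]=01010 (head:  ^)
After 4 step(s): state = C (not H) -> not halted within 4 -> no

Answer: no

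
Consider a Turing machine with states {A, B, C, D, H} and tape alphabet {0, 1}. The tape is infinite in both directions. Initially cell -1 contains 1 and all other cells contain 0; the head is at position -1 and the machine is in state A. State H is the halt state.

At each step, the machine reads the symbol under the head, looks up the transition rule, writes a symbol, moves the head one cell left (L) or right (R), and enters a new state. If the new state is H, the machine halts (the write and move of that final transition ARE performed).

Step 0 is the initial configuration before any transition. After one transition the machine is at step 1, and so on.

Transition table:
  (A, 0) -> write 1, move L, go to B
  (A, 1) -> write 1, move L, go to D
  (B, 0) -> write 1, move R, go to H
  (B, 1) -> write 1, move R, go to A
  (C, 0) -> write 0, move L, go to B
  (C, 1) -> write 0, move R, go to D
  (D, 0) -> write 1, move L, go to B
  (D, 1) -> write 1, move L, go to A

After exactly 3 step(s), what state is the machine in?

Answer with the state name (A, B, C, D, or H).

Step 1: in state A at pos -1, read 1 -> (A,1)->write 1,move L,goto D. Now: state=D, head=-2, tape[-3..0]=0010 (head:  ^)
Step 2: in state D at pos -2, read 0 -> (D,0)->write 1,move L,goto B. Now: state=B, head=-3, tape[-4..0]=00110 (head:  ^)
Step 3: in state B at pos -3, read 0 -> (B,0)->write 1,move R,goto H. Now: state=H, head=-2, tape[-4..0]=01110 (head:   ^)

Answer: H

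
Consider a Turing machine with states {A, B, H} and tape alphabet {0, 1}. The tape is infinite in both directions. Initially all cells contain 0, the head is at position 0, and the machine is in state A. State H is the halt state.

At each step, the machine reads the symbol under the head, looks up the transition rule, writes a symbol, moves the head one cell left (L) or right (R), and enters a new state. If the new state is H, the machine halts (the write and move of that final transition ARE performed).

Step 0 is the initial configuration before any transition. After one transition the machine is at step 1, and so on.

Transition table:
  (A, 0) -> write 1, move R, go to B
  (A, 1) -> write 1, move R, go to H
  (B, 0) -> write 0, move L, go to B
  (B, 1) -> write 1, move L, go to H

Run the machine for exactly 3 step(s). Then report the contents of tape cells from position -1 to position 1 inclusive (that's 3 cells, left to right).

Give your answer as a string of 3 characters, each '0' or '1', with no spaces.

Step 1: in state A at pos 0, read 0 -> (A,0)->write 1,move R,goto B. Now: state=B, head=1, tape[-1..2]=0100 (head:   ^)
Step 2: in state B at pos 1, read 0 -> (B,0)->write 0,move L,goto B. Now: state=B, head=0, tape[-1..2]=0100 (head:  ^)
Step 3: in state B at pos 0, read 1 -> (B,1)->write 1,move L,goto H. Now: state=H, head=-1, tape[-2..2]=00100 (head:  ^)

Answer: 010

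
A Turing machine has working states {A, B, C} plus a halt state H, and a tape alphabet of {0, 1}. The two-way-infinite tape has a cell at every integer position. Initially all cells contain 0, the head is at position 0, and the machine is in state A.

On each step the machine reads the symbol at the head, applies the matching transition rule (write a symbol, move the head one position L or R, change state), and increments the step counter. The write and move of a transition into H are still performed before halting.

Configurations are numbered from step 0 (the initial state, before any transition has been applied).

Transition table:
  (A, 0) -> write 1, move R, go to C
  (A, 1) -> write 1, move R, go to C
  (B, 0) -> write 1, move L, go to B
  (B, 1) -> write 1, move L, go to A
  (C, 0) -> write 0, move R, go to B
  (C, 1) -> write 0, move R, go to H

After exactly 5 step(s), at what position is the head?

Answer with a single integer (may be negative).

Step 1: in state A at pos 0, read 0 -> (A,0)->write 1,move R,goto C. Now: state=C, head=1, tape[-1..2]=0100 (head:   ^)
Step 2: in state C at pos 1, read 0 -> (C,0)->write 0,move R,goto B. Now: state=B, head=2, tape[-1..3]=01000 (head:    ^)
Step 3: in state B at pos 2, read 0 -> (B,0)->write 1,move L,goto B. Now: state=B, head=1, tape[-1..3]=01010 (head:   ^)
Step 4: in state B at pos 1, read 0 -> (B,0)->write 1,move L,goto B. Now: state=B, head=0, tape[-1..3]=01110 (head:  ^)
Step 5: in state B at pos 0, read 1 -> (B,1)->write 1,move L,goto A. Now: state=A, head=-1, tape[-2..3]=001110 (head:  ^)

Answer: -1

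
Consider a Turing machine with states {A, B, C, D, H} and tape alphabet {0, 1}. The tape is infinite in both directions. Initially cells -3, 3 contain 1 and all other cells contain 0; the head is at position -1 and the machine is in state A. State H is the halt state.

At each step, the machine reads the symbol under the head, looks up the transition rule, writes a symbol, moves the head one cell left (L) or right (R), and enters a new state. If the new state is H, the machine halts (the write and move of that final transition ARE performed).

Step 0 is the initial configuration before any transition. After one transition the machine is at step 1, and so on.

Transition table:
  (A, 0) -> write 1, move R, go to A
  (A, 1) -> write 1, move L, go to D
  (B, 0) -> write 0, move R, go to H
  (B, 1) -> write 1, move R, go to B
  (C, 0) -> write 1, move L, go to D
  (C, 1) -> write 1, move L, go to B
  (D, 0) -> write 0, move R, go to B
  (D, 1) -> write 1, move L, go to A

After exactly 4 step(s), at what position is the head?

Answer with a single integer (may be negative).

Answer: 3

Derivation:
Step 1: in state A at pos -1, read 0 -> (A,0)->write 1,move R,goto A. Now: state=A, head=0, tape[-4..4]=010100010 (head:     ^)
Step 2: in state A at pos 0, read 0 -> (A,0)->write 1,move R,goto A. Now: state=A, head=1, tape[-4..4]=010110010 (head:      ^)
Step 3: in state A at pos 1, read 0 -> (A,0)->write 1,move R,goto A. Now: state=A, head=2, tape[-4..4]=010111010 (head:       ^)
Step 4: in state A at pos 2, read 0 -> (A,0)->write 1,move R,goto A. Now: state=A, head=3, tape[-4..4]=010111110 (head:        ^)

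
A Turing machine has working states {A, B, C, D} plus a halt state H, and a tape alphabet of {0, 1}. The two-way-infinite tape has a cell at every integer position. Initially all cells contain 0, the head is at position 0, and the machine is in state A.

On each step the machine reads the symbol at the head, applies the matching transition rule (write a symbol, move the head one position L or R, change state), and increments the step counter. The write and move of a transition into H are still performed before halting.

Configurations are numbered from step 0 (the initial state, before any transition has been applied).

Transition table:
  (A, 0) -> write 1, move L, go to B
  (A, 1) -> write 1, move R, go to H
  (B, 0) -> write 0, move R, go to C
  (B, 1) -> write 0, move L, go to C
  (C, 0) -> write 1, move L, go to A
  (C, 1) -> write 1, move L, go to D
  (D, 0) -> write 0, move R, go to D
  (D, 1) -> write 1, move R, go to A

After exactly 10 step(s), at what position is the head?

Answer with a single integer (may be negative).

Step 1: in state A at pos 0, read 0 -> (A,0)->write 1,move L,goto B. Now: state=B, head=-1, tape[-2..1]=0010 (head:  ^)
Step 2: in state B at pos -1, read 0 -> (B,0)->write 0,move R,goto C. Now: state=C, head=0, tape[-2..1]=0010 (head:   ^)
Step 3: in state C at pos 0, read 1 -> (C,1)->write 1,move L,goto D. Now: state=D, head=-1, tape[-2..1]=0010 (head:  ^)
Step 4: in state D at pos -1, read 0 -> (D,0)->write 0,move R,goto D. Now: state=D, head=0, tape[-2..1]=0010 (head:   ^)
Step 5: in state D at pos 0, read 1 -> (D,1)->write 1,move R,goto A. Now: state=A, head=1, tape[-2..2]=00100 (head:    ^)
Step 6: in state A at pos 1, read 0 -> (A,0)->write 1,move L,goto B. Now: state=B, head=0, tape[-2..2]=00110 (head:   ^)
Step 7: in state B at pos 0, read 1 -> (B,1)->write 0,move L,goto C. Now: state=C, head=-1, tape[-2..2]=00010 (head:  ^)
Step 8: in state C at pos -1, read 0 -> (C,0)->write 1,move L,goto A. Now: state=A, head=-2, tape[-3..2]=001010 (head:  ^)
Step 9: in state A at pos -2, read 0 -> (A,0)->write 1,move L,goto B. Now: state=B, head=-3, tape[-4..2]=0011010 (head:  ^)
Step 10: in state B at pos -3, read 0 -> (B,0)->write 0,move R,goto C. Now: state=C, head=-2, tape[-4..2]=0011010 (head:   ^)

Answer: -2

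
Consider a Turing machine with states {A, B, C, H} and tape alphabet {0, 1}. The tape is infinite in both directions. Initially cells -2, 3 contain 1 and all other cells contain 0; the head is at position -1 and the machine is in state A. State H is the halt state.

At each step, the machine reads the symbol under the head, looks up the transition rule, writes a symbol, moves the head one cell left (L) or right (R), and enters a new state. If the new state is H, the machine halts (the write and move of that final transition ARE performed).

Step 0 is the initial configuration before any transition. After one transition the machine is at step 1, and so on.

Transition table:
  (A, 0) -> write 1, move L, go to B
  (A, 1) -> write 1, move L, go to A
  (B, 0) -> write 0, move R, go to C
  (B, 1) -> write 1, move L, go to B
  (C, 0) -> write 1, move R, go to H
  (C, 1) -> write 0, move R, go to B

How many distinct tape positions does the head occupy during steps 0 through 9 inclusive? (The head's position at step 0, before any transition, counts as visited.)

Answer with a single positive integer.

Answer: 6

Derivation:
Step 1: in state A at pos -1, read 0 -> (A,0)->write 1,move L,goto B. Now: state=B, head=-2, tape[-3..4]=01100010 (head:  ^)
Step 2: in state B at pos -2, read 1 -> (B,1)->write 1,move L,goto B. Now: state=B, head=-3, tape[-4..4]=001100010 (head:  ^)
Step 3: in state B at pos -3, read 0 -> (B,0)->write 0,move R,goto C. Now: state=C, head=-2, tape[-4..4]=001100010 (head:   ^)
Step 4: in state C at pos -2, read 1 -> (C,1)->write 0,move R,goto B. Now: state=B, head=-1, tape[-4..4]=000100010 (head:    ^)
Step 5: in state B at pos -1, read 1 -> (B,1)->write 1,move L,goto B. Now: state=B, head=-2, tape[-4..4]=000100010 (head:   ^)
Step 6: in state B at pos -2, read 0 -> (B,0)->write 0,move R,goto C. Now: state=C, head=-1, tape[-4..4]=000100010 (head:    ^)
Step 7: in state C at pos -1, read 1 -> (C,1)->write 0,move R,goto B. Now: state=B, head=0, tape[-4..4]=000000010 (head:     ^)
Step 8: in state B at pos 0, read 0 -> (B,0)->write 0,move R,goto C. Now: state=C, head=1, tape[-4..4]=000000010 (head:      ^)
Step 9: in state C at pos 1, read 0 -> (C,0)->write 1,move R,goto H. Now: state=H, head=2, tape[-4..4]=000001010 (head:       ^)
Head positions at steps 0..9: starting at -1, distinct positions visited = {-3, -2, -1, 0, 1, 2} -> 6 position(s)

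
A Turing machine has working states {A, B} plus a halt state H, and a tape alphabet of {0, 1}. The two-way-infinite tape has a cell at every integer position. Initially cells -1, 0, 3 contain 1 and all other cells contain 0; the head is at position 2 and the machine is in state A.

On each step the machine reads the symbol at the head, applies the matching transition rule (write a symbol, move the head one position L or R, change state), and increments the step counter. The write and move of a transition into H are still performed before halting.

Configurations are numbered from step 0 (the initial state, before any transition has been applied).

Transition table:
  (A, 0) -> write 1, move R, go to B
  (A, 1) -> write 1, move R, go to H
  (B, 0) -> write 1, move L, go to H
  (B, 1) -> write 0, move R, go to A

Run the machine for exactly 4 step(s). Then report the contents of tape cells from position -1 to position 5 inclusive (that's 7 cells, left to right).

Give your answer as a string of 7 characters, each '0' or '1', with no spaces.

Answer: 1101011

Derivation:
Step 1: in state A at pos 2, read 0 -> (A,0)->write 1,move R,goto B. Now: state=B, head=3, tape[-2..4]=0110110 (head:      ^)
Step 2: in state B at pos 3, read 1 -> (B,1)->write 0,move R,goto A. Now: state=A, head=4, tape[-2..5]=01101000 (head:       ^)
Step 3: in state A at pos 4, read 0 -> (A,0)->write 1,move R,goto B. Now: state=B, head=5, tape[-2..6]=011010100 (head:        ^)
Step 4: in state B at pos 5, read 0 -> (B,0)->write 1,move L,goto H. Now: state=H, head=4, tape[-2..6]=011010110 (head:       ^)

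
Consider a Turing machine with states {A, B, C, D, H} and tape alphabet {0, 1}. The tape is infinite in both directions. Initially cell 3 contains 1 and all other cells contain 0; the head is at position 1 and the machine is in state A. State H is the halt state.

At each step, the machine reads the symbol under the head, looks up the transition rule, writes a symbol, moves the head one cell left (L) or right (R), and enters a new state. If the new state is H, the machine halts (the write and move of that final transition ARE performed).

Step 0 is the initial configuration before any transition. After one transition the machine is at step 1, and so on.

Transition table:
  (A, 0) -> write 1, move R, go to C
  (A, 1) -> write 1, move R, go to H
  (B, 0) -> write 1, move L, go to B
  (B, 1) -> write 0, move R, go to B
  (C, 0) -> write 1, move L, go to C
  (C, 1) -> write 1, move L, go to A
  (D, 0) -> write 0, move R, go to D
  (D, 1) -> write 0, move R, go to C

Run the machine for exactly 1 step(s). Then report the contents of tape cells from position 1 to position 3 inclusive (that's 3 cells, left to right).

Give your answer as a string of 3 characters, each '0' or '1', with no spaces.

Answer: 101

Derivation:
Step 1: in state A at pos 1, read 0 -> (A,0)->write 1,move R,goto C. Now: state=C, head=2, tape[0..4]=01010 (head:   ^)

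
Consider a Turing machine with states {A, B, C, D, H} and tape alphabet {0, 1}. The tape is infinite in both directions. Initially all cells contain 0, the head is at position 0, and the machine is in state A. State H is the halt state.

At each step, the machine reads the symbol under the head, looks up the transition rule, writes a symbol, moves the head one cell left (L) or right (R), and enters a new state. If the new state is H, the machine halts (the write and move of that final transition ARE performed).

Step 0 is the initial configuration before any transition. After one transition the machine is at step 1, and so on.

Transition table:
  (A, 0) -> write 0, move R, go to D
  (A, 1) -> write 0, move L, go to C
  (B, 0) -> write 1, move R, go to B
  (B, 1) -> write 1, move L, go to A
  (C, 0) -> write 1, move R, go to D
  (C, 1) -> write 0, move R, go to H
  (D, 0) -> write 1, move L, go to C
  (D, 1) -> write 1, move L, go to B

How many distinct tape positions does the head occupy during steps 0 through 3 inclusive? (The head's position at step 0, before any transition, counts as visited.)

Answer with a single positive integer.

Answer: 2

Derivation:
Step 1: in state A at pos 0, read 0 -> (A,0)->write 0,move R,goto D. Now: state=D, head=1, tape[-1..2]=0000 (head:   ^)
Step 2: in state D at pos 1, read 0 -> (D,0)->write 1,move L,goto C. Now: state=C, head=0, tape[-1..2]=0010 (head:  ^)
Step 3: in state C at pos 0, read 0 -> (C,0)->write 1,move R,goto D. Now: state=D, head=1, tape[-1..2]=0110 (head:   ^)
Head positions at steps 0..3: starting at 0, distinct positions visited = {0, 1} -> 2 position(s)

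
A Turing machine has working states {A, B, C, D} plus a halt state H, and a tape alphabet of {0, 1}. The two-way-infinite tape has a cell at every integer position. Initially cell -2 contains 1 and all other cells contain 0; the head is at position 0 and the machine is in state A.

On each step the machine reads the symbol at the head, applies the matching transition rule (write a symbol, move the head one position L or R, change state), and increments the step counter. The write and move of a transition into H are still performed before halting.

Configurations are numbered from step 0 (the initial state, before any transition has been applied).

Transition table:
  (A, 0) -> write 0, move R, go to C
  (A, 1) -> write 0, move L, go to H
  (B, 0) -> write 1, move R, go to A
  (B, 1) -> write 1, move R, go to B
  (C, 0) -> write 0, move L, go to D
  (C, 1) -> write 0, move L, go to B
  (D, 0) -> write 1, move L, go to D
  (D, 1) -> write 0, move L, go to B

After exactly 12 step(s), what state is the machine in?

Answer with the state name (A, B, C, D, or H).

Step 1: in state A at pos 0, read 0 -> (A,0)->write 0,move R,goto C. Now: state=C, head=1, tape[-3..2]=010000 (head:     ^)
Step 2: in state C at pos 1, read 0 -> (C,0)->write 0,move L,goto D. Now: state=D, head=0, tape[-3..2]=010000 (head:    ^)
Step 3: in state D at pos 0, read 0 -> (D,0)->write 1,move L,goto D. Now: state=D, head=-1, tape[-3..2]=010100 (head:   ^)
Step 4: in state D at pos -1, read 0 -> (D,0)->write 1,move L,goto D. Now: state=D, head=-2, tape[-3..2]=011100 (head:  ^)
Step 5: in state D at pos -2, read 1 -> (D,1)->write 0,move L,goto B. Now: state=B, head=-3, tape[-4..2]=0001100 (head:  ^)
Step 6: in state B at pos -3, read 0 -> (B,0)->write 1,move R,goto A. Now: state=A, head=-2, tape[-4..2]=0101100 (head:   ^)
Step 7: in state A at pos -2, read 0 -> (A,0)->write 0,move R,goto C. Now: state=C, head=-1, tape[-4..2]=0101100 (head:    ^)
Step 8: in state C at pos -1, read 1 -> (C,1)->write 0,move L,goto B. Now: state=B, head=-2, tape[-4..2]=0100100 (head:   ^)
Step 9: in state B at pos -2, read 0 -> (B,0)->write 1,move R,goto A. Now: state=A, head=-1, tape[-4..2]=0110100 (head:    ^)
Step 10: in state A at pos -1, read 0 -> (A,0)->write 0,move R,goto C. Now: state=C, head=0, tape[-4..2]=0110100 (head:     ^)
Step 11: in state C at pos 0, read 1 -> (C,1)->write 0,move L,goto B. Now: state=B, head=-1, tape[-4..2]=0110000 (head:    ^)
Step 12: in state B at pos -1, read 0 -> (B,0)->write 1,move R,goto A. Now: state=A, head=0, tape[-4..2]=0111000 (head:     ^)

Answer: A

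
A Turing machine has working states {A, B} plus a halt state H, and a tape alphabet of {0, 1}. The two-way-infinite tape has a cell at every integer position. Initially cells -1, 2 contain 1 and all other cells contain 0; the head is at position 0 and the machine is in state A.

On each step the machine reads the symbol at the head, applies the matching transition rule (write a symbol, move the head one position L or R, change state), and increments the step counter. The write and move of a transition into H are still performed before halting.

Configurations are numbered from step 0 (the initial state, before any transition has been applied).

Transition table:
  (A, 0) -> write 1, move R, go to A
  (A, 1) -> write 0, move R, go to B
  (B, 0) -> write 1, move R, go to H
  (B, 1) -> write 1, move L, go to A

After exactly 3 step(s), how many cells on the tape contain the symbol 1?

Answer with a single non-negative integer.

Answer: 3

Derivation:
Step 1: in state A at pos 0, read 0 -> (A,0)->write 1,move R,goto A. Now: state=A, head=1, tape[-2..3]=011010 (head:    ^)
Step 2: in state A at pos 1, read 0 -> (A,0)->write 1,move R,goto A. Now: state=A, head=2, tape[-2..3]=011110 (head:     ^)
Step 3: in state A at pos 2, read 1 -> (A,1)->write 0,move R,goto B. Now: state=B, head=3, tape[-2..4]=0111000 (head:      ^)
Cells containing 1 after step 3: {-1, 0, 1} -> 3 cell(s)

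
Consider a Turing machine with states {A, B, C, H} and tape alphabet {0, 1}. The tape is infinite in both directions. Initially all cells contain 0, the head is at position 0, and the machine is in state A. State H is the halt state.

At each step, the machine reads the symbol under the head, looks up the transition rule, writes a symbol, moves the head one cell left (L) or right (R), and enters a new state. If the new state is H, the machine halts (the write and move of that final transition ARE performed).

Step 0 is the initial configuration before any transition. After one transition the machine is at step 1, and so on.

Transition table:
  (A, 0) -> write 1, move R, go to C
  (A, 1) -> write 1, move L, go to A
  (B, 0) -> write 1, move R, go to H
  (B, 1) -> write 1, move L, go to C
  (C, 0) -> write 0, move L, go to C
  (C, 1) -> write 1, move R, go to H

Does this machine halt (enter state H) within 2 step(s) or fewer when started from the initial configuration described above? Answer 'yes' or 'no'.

Step 1: in state A at pos 0, read 0 -> (A,0)->write 1,move R,goto C. Now: state=C, head=1, tape[-1..2]=0100 (head:   ^)
Step 2: in state C at pos 1, read 0 -> (C,0)->write 0,move L,goto C. Now: state=C, head=0, tape[-1..2]=0100 (head:  ^)
After 2 step(s): state = C (not H) -> not halted within 2 -> no

Answer: no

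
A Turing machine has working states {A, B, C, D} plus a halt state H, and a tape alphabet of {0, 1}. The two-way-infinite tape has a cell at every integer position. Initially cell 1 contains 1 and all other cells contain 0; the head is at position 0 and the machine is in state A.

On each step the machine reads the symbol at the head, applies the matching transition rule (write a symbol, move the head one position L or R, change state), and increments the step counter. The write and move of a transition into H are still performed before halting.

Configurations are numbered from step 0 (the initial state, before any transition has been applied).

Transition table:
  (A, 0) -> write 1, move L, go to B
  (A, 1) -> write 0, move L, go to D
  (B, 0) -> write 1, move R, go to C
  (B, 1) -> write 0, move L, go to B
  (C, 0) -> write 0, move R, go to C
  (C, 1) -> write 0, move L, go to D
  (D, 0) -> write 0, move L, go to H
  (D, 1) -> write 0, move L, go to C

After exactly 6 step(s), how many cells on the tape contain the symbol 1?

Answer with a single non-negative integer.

Answer: 1

Derivation:
Step 1: in state A at pos 0, read 0 -> (A,0)->write 1,move L,goto B. Now: state=B, head=-1, tape[-2..2]=00110 (head:  ^)
Step 2: in state B at pos -1, read 0 -> (B,0)->write 1,move R,goto C. Now: state=C, head=0, tape[-2..2]=01110 (head:   ^)
Step 3: in state C at pos 0, read 1 -> (C,1)->write 0,move L,goto D. Now: state=D, head=-1, tape[-2..2]=01010 (head:  ^)
Step 4: in state D at pos -1, read 1 -> (D,1)->write 0,move L,goto C. Now: state=C, head=-2, tape[-3..2]=000010 (head:  ^)
Step 5: in state C at pos -2, read 0 -> (C,0)->write 0,move R,goto C. Now: state=C, head=-1, tape[-3..2]=000010 (head:   ^)
Step 6: in state C at pos -1, read 0 -> (C,0)->write 0,move R,goto C. Now: state=C, head=0, tape[-3..2]=000010 (head:    ^)
Cells containing 1 after step 6: {1} -> 1 cell(s)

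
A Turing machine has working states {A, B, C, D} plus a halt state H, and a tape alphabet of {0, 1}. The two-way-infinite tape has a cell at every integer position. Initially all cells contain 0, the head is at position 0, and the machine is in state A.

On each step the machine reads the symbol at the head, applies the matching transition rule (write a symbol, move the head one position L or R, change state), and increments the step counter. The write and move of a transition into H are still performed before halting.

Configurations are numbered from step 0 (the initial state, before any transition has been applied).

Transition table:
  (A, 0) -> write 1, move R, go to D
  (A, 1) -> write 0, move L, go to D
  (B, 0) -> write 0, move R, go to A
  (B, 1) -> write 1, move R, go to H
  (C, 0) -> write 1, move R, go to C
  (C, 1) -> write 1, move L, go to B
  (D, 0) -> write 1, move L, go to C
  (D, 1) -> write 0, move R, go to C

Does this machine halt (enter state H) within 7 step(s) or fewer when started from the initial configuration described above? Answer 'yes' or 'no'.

Step 1: in state A at pos 0, read 0 -> (A,0)->write 1,move R,goto D. Now: state=D, head=1, tape[-1..2]=0100 (head:   ^)
Step 2: in state D at pos 1, read 0 -> (D,0)->write 1,move L,goto C. Now: state=C, head=0, tape[-1..2]=0110 (head:  ^)
Step 3: in state C at pos 0, read 1 -> (C,1)->write 1,move L,goto B. Now: state=B, head=-1, tape[-2..2]=00110 (head:  ^)
Step 4: in state B at pos -1, read 0 -> (B,0)->write 0,move R,goto A. Now: state=A, head=0, tape[-2..2]=00110 (head:   ^)
Step 5: in state A at pos 0, read 1 -> (A,1)->write 0,move L,goto D. Now: state=D, head=-1, tape[-2..2]=00010 (head:  ^)
Step 6: in state D at pos -1, read 0 -> (D,0)->write 1,move L,goto C. Now: state=C, head=-2, tape[-3..2]=001010 (head:  ^)
Step 7: in state C at pos -2, read 0 -> (C,0)->write 1,move R,goto C. Now: state=C, head=-1, tape[-3..2]=011010 (head:   ^)
After 7 step(s): state = C (not H) -> not halted within 7 -> no

Answer: no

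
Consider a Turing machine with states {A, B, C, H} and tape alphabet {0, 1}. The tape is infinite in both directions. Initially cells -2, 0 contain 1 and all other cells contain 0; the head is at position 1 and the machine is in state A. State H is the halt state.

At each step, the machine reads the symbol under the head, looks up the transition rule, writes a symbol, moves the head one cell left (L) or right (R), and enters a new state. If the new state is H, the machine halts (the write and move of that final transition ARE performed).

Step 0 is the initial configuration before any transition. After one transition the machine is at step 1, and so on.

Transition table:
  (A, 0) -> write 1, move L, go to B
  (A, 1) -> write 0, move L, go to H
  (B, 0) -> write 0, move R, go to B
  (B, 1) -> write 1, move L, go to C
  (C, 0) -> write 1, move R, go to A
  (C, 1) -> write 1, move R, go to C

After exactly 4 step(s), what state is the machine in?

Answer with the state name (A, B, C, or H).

Step 1: in state A at pos 1, read 0 -> (A,0)->write 1,move L,goto B. Now: state=B, head=0, tape[-3..2]=010110 (head:    ^)
Step 2: in state B at pos 0, read 1 -> (B,1)->write 1,move L,goto C. Now: state=C, head=-1, tape[-3..2]=010110 (head:   ^)
Step 3: in state C at pos -1, read 0 -> (C,0)->write 1,move R,goto A. Now: state=A, head=0, tape[-3..2]=011110 (head:    ^)
Step 4: in state A at pos 0, read 1 -> (A,1)->write 0,move L,goto H. Now: state=H, head=-1, tape[-3..2]=011010 (head:   ^)

Answer: H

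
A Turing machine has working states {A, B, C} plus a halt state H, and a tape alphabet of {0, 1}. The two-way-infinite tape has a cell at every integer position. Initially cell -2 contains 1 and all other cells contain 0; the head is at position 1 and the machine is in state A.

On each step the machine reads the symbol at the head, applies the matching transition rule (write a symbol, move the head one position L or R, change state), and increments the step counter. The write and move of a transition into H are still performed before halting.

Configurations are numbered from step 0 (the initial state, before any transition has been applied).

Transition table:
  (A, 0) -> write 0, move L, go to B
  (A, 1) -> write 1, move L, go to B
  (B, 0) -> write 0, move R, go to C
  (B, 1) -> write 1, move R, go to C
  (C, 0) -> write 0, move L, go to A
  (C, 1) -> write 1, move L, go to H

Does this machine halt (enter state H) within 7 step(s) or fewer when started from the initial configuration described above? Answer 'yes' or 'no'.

Answer: no

Derivation:
Step 1: in state A at pos 1, read 0 -> (A,0)->write 0,move L,goto B. Now: state=B, head=0, tape[-3..2]=010000 (head:    ^)
Step 2: in state B at pos 0, read 0 -> (B,0)->write 0,move R,goto C. Now: state=C, head=1, tape[-3..2]=010000 (head:     ^)
Step 3: in state C at pos 1, read 0 -> (C,0)->write 0,move L,goto A. Now: state=A, head=0, tape[-3..2]=010000 (head:    ^)
Step 4: in state A at pos 0, read 0 -> (A,0)->write 0,move L,goto B. Now: state=B, head=-1, tape[-3..2]=010000 (head:   ^)
Step 5: in state B at pos -1, read 0 -> (B,0)->write 0,move R,goto C. Now: state=C, head=0, tape[-3..2]=010000 (head:    ^)
Step 6: in state C at pos 0, read 0 -> (C,0)->write 0,move L,goto A. Now: state=A, head=-1, tape[-3..2]=010000 (head:   ^)
Step 7: in state A at pos -1, read 0 -> (A,0)->write 0,move L,goto B. Now: state=B, head=-2, tape[-3..2]=010000 (head:  ^)
After 7 step(s): state = B (not H) -> not halted within 7 -> no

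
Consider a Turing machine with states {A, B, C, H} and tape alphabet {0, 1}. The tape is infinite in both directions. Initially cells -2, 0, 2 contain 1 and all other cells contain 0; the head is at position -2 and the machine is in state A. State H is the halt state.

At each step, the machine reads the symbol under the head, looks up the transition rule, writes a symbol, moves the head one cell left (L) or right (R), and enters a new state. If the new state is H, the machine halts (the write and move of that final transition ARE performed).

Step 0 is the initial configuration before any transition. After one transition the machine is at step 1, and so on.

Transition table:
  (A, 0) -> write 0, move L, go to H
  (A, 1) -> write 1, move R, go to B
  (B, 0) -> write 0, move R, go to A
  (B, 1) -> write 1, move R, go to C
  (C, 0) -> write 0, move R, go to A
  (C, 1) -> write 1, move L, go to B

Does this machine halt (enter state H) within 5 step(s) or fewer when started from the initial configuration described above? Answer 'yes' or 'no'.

Step 1: in state A at pos -2, read 1 -> (A,1)->write 1,move R,goto B. Now: state=B, head=-1, tape[-3..3]=0101010 (head:   ^)
Step 2: in state B at pos -1, read 0 -> (B,0)->write 0,move R,goto A. Now: state=A, head=0, tape[-3..3]=0101010 (head:    ^)
Step 3: in state A at pos 0, read 1 -> (A,1)->write 1,move R,goto B. Now: state=B, head=1, tape[-3..3]=0101010 (head:     ^)
Step 4: in state B at pos 1, read 0 -> (B,0)->write 0,move R,goto A. Now: state=A, head=2, tape[-3..3]=0101010 (head:      ^)
Step 5: in state A at pos 2, read 1 -> (A,1)->write 1,move R,goto B. Now: state=B, head=3, tape[-3..4]=01010100 (head:       ^)
After 5 step(s): state = B (not H) -> not halted within 5 -> no

Answer: no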